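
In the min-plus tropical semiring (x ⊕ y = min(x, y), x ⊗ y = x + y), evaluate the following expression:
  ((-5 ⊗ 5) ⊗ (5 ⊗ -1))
((-5 ⊗ 5) ⊗ (5 ⊗ -1)) = 4

Expand innermost to outermost. Recall ⊕ takes the minimum of its arguments and ⊗ takes their sum. Working out the expression ((-5 ⊗ 5) ⊗ (5 ⊗ -1)) gives 4.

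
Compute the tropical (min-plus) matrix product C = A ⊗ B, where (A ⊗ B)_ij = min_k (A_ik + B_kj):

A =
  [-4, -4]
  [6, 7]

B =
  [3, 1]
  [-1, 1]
A ⊗ B =
  [-5, -3]
  [6, 7]

Apply the min-plus product entry-by-entry:
  C[0][0] = min over k of (A[0][0] + B[0][0] = -4 + 3 = -1, A[0][1] + B[1][0] = -4 + -1 = -5) = -5 (attained at k = 1)
  C[0][1] = min over k of (A[0][0] + B[0][1] = -4 + 1 = -3, A[0][1] + B[1][1] = -4 + 1 = -3) = -3 (attained at k = 0)
  C[1][0] = min over k of (A[1][0] + B[0][0] = 6 + 3 = 9, A[1][1] + B[1][0] = 7 + -1 = 6) = 6 (attained at k = 1)
  C[1][1] = min over k of (A[1][0] + B[0][1] = 6 + 1 = 7, A[1][1] + B[1][1] = 7 + 1 = 8) = 7 (attained at k = 0)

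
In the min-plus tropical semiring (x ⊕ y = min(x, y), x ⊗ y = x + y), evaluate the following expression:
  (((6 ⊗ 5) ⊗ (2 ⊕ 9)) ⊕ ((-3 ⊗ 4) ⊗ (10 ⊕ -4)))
(((6 ⊗ 5) ⊗ (2 ⊕ 9)) ⊕ ((-3 ⊗ 4) ⊗ (10 ⊕ -4))) = -3

Expand innermost to outermost. Recall ⊕ takes the minimum of its arguments and ⊗ takes their sum. Working out the expression (((6 ⊗ 5) ⊗ (2 ⊕ 9)) ⊕ ((-3 ⊗ 4) ⊗ (10 ⊕ -4))) gives -3.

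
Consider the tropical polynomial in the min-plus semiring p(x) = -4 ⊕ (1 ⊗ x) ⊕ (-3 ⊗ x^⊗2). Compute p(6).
p(6) = -4

A tropical monomial a ⊗ x^⊗i evaluates to a + i · x. Evaluating each term at x = 6:
  Term 0 contributes -4 + 0 · 6 = -4
  Term 1 contributes 1 + 1 · 6 = 7
  Term 2 contributes -3 + 2 · 6 = 9
p(6) = ⊕ of these = min[-4, 7, 9] = -4.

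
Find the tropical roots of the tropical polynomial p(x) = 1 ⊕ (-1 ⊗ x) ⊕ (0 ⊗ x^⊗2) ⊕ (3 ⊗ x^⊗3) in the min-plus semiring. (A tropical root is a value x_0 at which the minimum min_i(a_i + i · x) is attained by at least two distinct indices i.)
Roots: {-3, -1, 2}

Each tropical root is a break point of the lower envelope of the lines y = a_i + i · x (there are 4 lines, with slopes 0, 1, ..., 3). Only the lines that attain the minimum somewhere contribute to roots; other lines are dominated. Here the surviving (envelope) indices are i = 3, i = 2, i = 1, i = 0.
Intersections between consecutive envelope lines give the roots: for adjacent envelope indices i < j the intersection is x = (a_i − a_j) / (j − i). Reading off the sorted break points: {-3, -1, 2}.
Verification: at each break x_0, at least two indices attain the minimum of min_i(a_i + i · x_0).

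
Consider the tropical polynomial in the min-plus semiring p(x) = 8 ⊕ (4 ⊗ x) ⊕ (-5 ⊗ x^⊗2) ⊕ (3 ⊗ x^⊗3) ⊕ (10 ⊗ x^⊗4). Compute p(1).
p(1) = -3

A tropical monomial a ⊗ x^⊗i evaluates to a + i · x. Evaluating each term at x = 1:
  Term 0 contributes 8 + 0 · 1 = 8
  Term 1 contributes 4 + 1 · 1 = 5
  Term 2 contributes -5 + 2 · 1 = -3
  Term 3 contributes 3 + 3 · 1 = 6
  Term 4 contributes 10 + 4 · 1 = 14
p(1) = ⊕ of these = min[8, 5, -3, 6, 14] = -3.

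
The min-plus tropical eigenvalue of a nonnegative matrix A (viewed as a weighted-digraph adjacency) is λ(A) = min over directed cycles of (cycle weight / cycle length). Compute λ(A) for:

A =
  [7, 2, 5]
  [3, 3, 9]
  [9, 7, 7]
λ(A) = 5/2

Enumerate directed cycles and compute their means (weight / length). Sample:
  cycle 0 → 0: weight = 7, length = 1, mean = 7/1 ≈ 7.000
  cycle 1 → 1: weight = 3, length = 1, mean = 3/1 ≈ 3.000
  cycle 2 → 2: weight = 7, length = 1, mean = 7/1 ≈ 7.000
  cycle 0 → 1 → 0: weight = 5, length = 2, mean = 5/2 ≈ 2.500
  cycle 0 → 2 → 0: weight = 14, length = 2, mean = 14/2 ≈ 7.000
  cycle 1 → 0 → 1: weight = 5, length = 2, mean = 5/2 ≈ 2.500
Minimum mean = 2.500, attained e.g. along the cycle 0 → 1 → 0 with weight 5 and length 2. So λ(A) = 5/2 = 5/2.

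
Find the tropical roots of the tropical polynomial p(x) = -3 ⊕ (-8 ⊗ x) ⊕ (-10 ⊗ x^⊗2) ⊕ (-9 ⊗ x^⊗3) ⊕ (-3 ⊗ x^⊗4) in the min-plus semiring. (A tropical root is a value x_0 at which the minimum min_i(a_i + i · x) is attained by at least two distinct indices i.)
Roots: {-6, -1, 2, 5}

Each tropical root is a break point of the lower envelope of the lines y = a_i + i · x (there are 5 lines, with slopes 0, 1, ..., 4). Only the lines that attain the minimum somewhere contribute to roots; other lines are dominated. Here the surviving (envelope) indices are i = 4, i = 3, i = 2, i = 1, i = 0.
Intersections between consecutive envelope lines give the roots: for adjacent envelope indices i < j the intersection is x = (a_i − a_j) / (j − i). Reading off the sorted break points: {-6, -1, 2, 5}.
Verification: at each break x_0, at least two indices attain the minimum of min_i(a_i + i · x_0).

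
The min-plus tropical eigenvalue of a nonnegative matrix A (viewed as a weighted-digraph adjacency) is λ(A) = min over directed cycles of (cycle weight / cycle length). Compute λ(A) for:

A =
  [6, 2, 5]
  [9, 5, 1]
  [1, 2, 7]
λ(A) = 4/3

Enumerate directed cycles and compute their means (weight / length). Sample:
  cycle 0 → 0: weight = 6, length = 1, mean = 6/1 ≈ 6.000
  cycle 1 → 1: weight = 5, length = 1, mean = 5/1 ≈ 5.000
  cycle 2 → 2: weight = 7, length = 1, mean = 7/1 ≈ 7.000
  cycle 0 → 1 → 0: weight = 11, length = 2, mean = 11/2 ≈ 5.500
  cycle 0 → 2 → 0: weight = 6, length = 2, mean = 6/2 ≈ 3.000
  cycle 1 → 0 → 1: weight = 11, length = 2, mean = 11/2 ≈ 5.500
Minimum mean = 1.333, attained e.g. along the cycle 0 → 1 → 2 → 0 with weight 4 and length 3. So λ(A) = 4/3 = 4/3.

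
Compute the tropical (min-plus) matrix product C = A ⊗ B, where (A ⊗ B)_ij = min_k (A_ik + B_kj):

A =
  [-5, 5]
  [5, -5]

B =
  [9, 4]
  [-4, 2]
A ⊗ B =
  [1, -1]
  [-9, -3]

Apply the min-plus product entry-by-entry:
  C[0][0] = min over k of (A[0][0] + B[0][0] = -5 + 9 = 4, A[0][1] + B[1][0] = 5 + -4 = 1) = 1 (attained at k = 1)
  C[0][1] = min over k of (A[0][0] + B[0][1] = -5 + 4 = -1, A[0][1] + B[1][1] = 5 + 2 = 7) = -1 (attained at k = 0)
  C[1][0] = min over k of (A[1][0] + B[0][0] = 5 + 9 = 14, A[1][1] + B[1][0] = -5 + -4 = -9) = -9 (attained at k = 1)
  C[1][1] = min over k of (A[1][0] + B[0][1] = 5 + 4 = 9, A[1][1] + B[1][1] = -5 + 2 = -3) = -3 (attained at k = 1)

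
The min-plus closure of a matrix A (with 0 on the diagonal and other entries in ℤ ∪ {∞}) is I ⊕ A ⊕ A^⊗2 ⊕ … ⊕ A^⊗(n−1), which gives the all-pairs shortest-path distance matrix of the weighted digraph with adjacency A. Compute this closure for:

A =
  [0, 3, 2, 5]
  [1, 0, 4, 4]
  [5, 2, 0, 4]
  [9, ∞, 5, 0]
Closure =
  [0, 3, 2, 5]
  [1, 0, 3, 4]
  [3, 2, 0, 4]
  [8, 7, 5, 0]

This is the Floyd-Warshall all-pairs shortest-path computation. For each intermediate vertex k = 0, 1, …, 3, update dist[i][j] ← min(dist[i][j], dist[i][k] + dist[k][j]). The final matrix gives, for each (i, j), the minimum total weight of any directed path from i to j (possibly empty when i = j).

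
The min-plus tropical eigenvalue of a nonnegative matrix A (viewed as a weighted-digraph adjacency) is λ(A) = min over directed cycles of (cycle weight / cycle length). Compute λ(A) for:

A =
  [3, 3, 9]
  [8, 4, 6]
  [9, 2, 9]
λ(A) = 3

Enumerate directed cycles and compute their means (weight / length). Sample:
  cycle 0 → 0: weight = 3, length = 1, mean = 3/1 ≈ 3.000
  cycle 1 → 1: weight = 4, length = 1, mean = 4/1 ≈ 4.000
  cycle 2 → 2: weight = 9, length = 1, mean = 9/1 ≈ 9.000
  cycle 0 → 1 → 0: weight = 11, length = 2, mean = 11/2 ≈ 5.500
  cycle 0 → 2 → 0: weight = 18, length = 2, mean = 18/2 ≈ 9.000
  cycle 1 → 0 → 1: weight = 11, length = 2, mean = 11/2 ≈ 5.500
Minimum mean = 3.000, attained e.g. along the cycle 0 → 0 with weight 3 and length 1. So λ(A) = 3/1 = 3.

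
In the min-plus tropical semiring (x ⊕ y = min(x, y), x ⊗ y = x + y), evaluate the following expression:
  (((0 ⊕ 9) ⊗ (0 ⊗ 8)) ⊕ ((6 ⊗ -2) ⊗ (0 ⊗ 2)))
(((0 ⊕ 9) ⊗ (0 ⊗ 8)) ⊕ ((6 ⊗ -2) ⊗ (0 ⊗ 2))) = 6

Expand innermost to outermost. Recall ⊕ takes the minimum of its arguments and ⊗ takes their sum. Working out the expression (((0 ⊕ 9) ⊗ (0 ⊗ 8)) ⊕ ((6 ⊗ -2) ⊗ (0 ⊗ 2))) gives 6.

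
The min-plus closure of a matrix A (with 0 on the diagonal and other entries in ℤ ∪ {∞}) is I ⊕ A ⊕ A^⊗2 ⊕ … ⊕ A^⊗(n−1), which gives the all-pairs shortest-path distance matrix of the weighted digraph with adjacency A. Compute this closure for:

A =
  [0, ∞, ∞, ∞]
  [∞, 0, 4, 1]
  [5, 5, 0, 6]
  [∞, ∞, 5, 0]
Closure =
  [0, ∞, ∞, ∞]
  [9, 0, 4, 1]
  [5, 5, 0, 6]
  [10, 10, 5, 0]

This is the Floyd-Warshall all-pairs shortest-path computation. For each intermediate vertex k = 0, 1, …, 3, update dist[i][j] ← min(dist[i][j], dist[i][k] + dist[k][j]). The final matrix gives, for each (i, j), the minimum total weight of any directed path from i to j (possibly empty when i = j).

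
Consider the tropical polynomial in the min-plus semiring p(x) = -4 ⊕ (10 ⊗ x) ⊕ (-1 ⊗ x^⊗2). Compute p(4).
p(4) = -4

A tropical monomial a ⊗ x^⊗i evaluates to a + i · x. Evaluating each term at x = 4:
  Term 0 contributes -4 + 0 · 4 = -4
  Term 1 contributes 10 + 1 · 4 = 14
  Term 2 contributes -1 + 2 · 4 = 7
p(4) = ⊕ of these = min[-4, 14, 7] = -4.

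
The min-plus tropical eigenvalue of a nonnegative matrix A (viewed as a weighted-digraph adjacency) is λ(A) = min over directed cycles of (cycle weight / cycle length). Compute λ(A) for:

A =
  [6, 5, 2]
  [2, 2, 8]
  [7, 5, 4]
λ(A) = 2

Enumerate directed cycles and compute their means (weight / length). Sample:
  cycle 0 → 0: weight = 6, length = 1, mean = 6/1 ≈ 6.000
  cycle 1 → 1: weight = 2, length = 1, mean = 2/1 ≈ 2.000
  cycle 2 → 2: weight = 4, length = 1, mean = 4/1 ≈ 4.000
  cycle 0 → 1 → 0: weight = 7, length = 2, mean = 7/2 ≈ 3.500
  cycle 0 → 2 → 0: weight = 9, length = 2, mean = 9/2 ≈ 4.500
  cycle 1 → 0 → 1: weight = 7, length = 2, mean = 7/2 ≈ 3.500
Minimum mean = 2.000, attained e.g. along the cycle 1 → 1 with weight 2 and length 1. So λ(A) = 2/1 = 2.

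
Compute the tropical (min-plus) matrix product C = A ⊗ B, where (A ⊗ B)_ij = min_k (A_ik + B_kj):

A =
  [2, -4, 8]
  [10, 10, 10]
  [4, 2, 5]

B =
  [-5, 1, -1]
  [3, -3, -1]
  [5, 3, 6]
A ⊗ B =
  [-3, -7, -5]
  [5, 7, 9]
  [-1, -1, 1]

Apply the min-plus product entry-by-entry:
  C[0][0] = min over k of (A[0][0] + B[0][0] = 2 + -5 = -3, A[0][1] + B[1][0] = -4 + 3 = -1, A[0][2] + B[2][0] = 8 + 5 = 13) = -3 (attained at k = 0)
  C[0][1] = min over k of (A[0][0] + B[0][1] = 2 + 1 = 3, A[0][1] + B[1][1] = -4 + -3 = -7, A[0][2] + B[2][1] = 8 + 3 = 11) = -7 (attained at k = 1)
  C[0][2] = min over k of (A[0][0] + B[0][2] = 2 + -1 = 1, A[0][1] + B[1][2] = -4 + -1 = -5, A[0][2] + B[2][2] = 8 + 6 = 14) = -5 (attained at k = 1)
  C[1][0] = min over k of (A[1][0] + B[0][0] = 10 + -5 = 5, A[1][1] + B[1][0] = 10 + 3 = 13, A[1][2] + B[2][0] = 10 + 5 = 15) = 5 (attained at k = 0)
  C[1][1] = min over k of (A[1][0] + B[0][1] = 10 + 1 = 11, A[1][1] + B[1][1] = 10 + -3 = 7, A[1][2] + B[2][1] = 10 + 3 = 13) = 7 (attained at k = 1)
  C[1][2] = min over k of (A[1][0] + B[0][2] = 10 + -1 = 9, A[1][1] + B[1][2] = 10 + -1 = 9, A[1][2] + B[2][2] = 10 + 6 = 16) = 9 (attained at k = 0)
  C[2][0] = min over k of (A[2][0] + B[0][0] = 4 + -5 = -1, A[2][1] + B[1][0] = 2 + 3 = 5, A[2][2] + B[2][0] = 5 + 5 = 10) = -1 (attained at k = 0)
  C[2][1] = min over k of (A[2][0] + B[0][1] = 4 + 1 = 5, A[2][1] + B[1][1] = 2 + -3 = -1, A[2][2] + B[2][1] = 5 + 3 = 8) = -1 (attained at k = 1)
  C[2][2] = min over k of (A[2][0] + B[0][2] = 4 + -1 = 3, A[2][1] + B[1][2] = 2 + -1 = 1, A[2][2] + B[2][2] = 5 + 6 = 11) = 1 (attained at k = 1)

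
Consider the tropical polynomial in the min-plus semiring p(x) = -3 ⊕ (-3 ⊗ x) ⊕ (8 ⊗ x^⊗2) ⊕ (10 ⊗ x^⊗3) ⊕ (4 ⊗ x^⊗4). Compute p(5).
p(5) = -3

A tropical monomial a ⊗ x^⊗i evaluates to a + i · x. Evaluating each term at x = 5:
  Term 0 contributes -3 + 0 · 5 = -3
  Term 1 contributes -3 + 1 · 5 = 2
  Term 2 contributes 8 + 2 · 5 = 18
  Term 3 contributes 10 + 3 · 5 = 25
  Term 4 contributes 4 + 4 · 5 = 24
p(5) = ⊕ of these = min[-3, 2, 18, 25, 24] = -3.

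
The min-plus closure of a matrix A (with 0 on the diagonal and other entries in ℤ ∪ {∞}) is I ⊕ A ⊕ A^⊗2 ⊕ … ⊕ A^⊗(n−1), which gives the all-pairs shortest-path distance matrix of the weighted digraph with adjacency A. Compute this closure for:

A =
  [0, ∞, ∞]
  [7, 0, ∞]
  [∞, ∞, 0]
Closure =
  [0, ∞, ∞]
  [7, 0, ∞]
  [∞, ∞, 0]

This is the Floyd-Warshall all-pairs shortest-path computation. For each intermediate vertex k = 0, 1, …, 2, update dist[i][j] ← min(dist[i][j], dist[i][k] + dist[k][j]). The final matrix gives, for each (i, j), the minimum total weight of any directed path from i to j (possibly empty when i = j).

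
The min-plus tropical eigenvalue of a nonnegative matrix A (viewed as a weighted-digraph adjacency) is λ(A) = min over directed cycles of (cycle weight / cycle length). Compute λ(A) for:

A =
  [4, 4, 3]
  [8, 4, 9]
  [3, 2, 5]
λ(A) = 3

Enumerate directed cycles and compute their means (weight / length). Sample:
  cycle 0 → 0: weight = 4, length = 1, mean = 4/1 ≈ 4.000
  cycle 1 → 1: weight = 4, length = 1, mean = 4/1 ≈ 4.000
  cycle 2 → 2: weight = 5, length = 1, mean = 5/1 ≈ 5.000
  cycle 0 → 1 → 0: weight = 12, length = 2, mean = 12/2 ≈ 6.000
  cycle 0 → 2 → 0: weight = 6, length = 2, mean = 6/2 ≈ 3.000
  cycle 1 → 0 → 1: weight = 12, length = 2, mean = 12/2 ≈ 6.000
Minimum mean = 3.000, attained e.g. along the cycle 0 → 2 → 0 with weight 6 and length 2. So λ(A) = 6/2 = 3.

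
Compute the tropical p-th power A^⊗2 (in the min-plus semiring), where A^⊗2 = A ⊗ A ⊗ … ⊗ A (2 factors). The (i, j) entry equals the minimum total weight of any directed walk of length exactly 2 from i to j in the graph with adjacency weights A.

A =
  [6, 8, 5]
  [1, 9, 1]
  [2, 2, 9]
A^⊗2 =
  [7, 7, 9]
  [3, 3, 6]
  [3, 10, 3]

Each entry (A^⊗2)_ij equals the minimum over all length-2 walks i = v_0 → v_1 → … → v_2 = j of Σ_t A[v_t][v_{t+1}]. For example, for (i, j) = (0, 2) we minimise over 3 possible intermediate vertex sequences; the minimum is 9, attained along the walk 0 → 1 → 2.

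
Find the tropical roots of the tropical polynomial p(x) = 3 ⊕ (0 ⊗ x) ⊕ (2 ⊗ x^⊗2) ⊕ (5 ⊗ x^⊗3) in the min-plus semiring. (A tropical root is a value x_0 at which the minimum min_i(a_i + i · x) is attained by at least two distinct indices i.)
Roots: {-3, -2, 3}

Each tropical root is a break point of the lower envelope of the lines y = a_i + i · x (there are 4 lines, with slopes 0, 1, ..., 3). Only the lines that attain the minimum somewhere contribute to roots; other lines are dominated. Here the surviving (envelope) indices are i = 3, i = 2, i = 1, i = 0.
Intersections between consecutive envelope lines give the roots: for adjacent envelope indices i < j the intersection is x = (a_i − a_j) / (j − i). Reading off the sorted break points: {-3, -2, 3}.
Verification: at each break x_0, at least two indices attain the minimum of min_i(a_i + i · x_0).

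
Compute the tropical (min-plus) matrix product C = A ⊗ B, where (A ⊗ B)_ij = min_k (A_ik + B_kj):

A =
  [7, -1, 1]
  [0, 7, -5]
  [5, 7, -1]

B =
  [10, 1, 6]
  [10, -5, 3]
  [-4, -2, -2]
A ⊗ B =
  [-3, -6, -1]
  [-9, -7, -7]
  [-5, -3, -3]

Apply the min-plus product entry-by-entry:
  C[0][0] = min over k of (A[0][0] + B[0][0] = 7 + 10 = 17, A[0][1] + B[1][0] = -1 + 10 = 9, A[0][2] + B[2][0] = 1 + -4 = -3) = -3 (attained at k = 2)
  C[0][1] = min over k of (A[0][0] + B[0][1] = 7 + 1 = 8, A[0][1] + B[1][1] = -1 + -5 = -6, A[0][2] + B[2][1] = 1 + -2 = -1) = -6 (attained at k = 1)
  C[0][2] = min over k of (A[0][0] + B[0][2] = 7 + 6 = 13, A[0][1] + B[1][2] = -1 + 3 = 2, A[0][2] + B[2][2] = 1 + -2 = -1) = -1 (attained at k = 2)
  C[1][0] = min over k of (A[1][0] + B[0][0] = 0 + 10 = 10, A[1][1] + B[1][0] = 7 + 10 = 17, A[1][2] + B[2][0] = -5 + -4 = -9) = -9 (attained at k = 2)
  C[1][1] = min over k of (A[1][0] + B[0][1] = 0 + 1 = 1, A[1][1] + B[1][1] = 7 + -5 = 2, A[1][2] + B[2][1] = -5 + -2 = -7) = -7 (attained at k = 2)
  C[1][2] = min over k of (A[1][0] + B[0][2] = 0 + 6 = 6, A[1][1] + B[1][2] = 7 + 3 = 10, A[1][2] + B[2][2] = -5 + -2 = -7) = -7 (attained at k = 2)
  C[2][0] = min over k of (A[2][0] + B[0][0] = 5 + 10 = 15, A[2][1] + B[1][0] = 7 + 10 = 17, A[2][2] + B[2][0] = -1 + -4 = -5) = -5 (attained at k = 2)
  C[2][1] = min over k of (A[2][0] + B[0][1] = 5 + 1 = 6, A[2][1] + B[1][1] = 7 + -5 = 2, A[2][2] + B[2][1] = -1 + -2 = -3) = -3 (attained at k = 2)
  C[2][2] = min over k of (A[2][0] + B[0][2] = 5 + 6 = 11, A[2][1] + B[1][2] = 7 + 3 = 10, A[2][2] + B[2][2] = -1 + -2 = -3) = -3 (attained at k = 2)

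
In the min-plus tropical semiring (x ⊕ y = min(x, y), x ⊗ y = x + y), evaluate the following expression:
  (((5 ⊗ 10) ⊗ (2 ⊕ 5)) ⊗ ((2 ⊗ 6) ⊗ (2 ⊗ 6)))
(((5 ⊗ 10) ⊗ (2 ⊕ 5)) ⊗ ((2 ⊗ 6) ⊗ (2 ⊗ 6))) = 33

Expand innermost to outermost. Recall ⊕ takes the minimum of its arguments and ⊗ takes their sum. Working out the expression (((5 ⊗ 10) ⊗ (2 ⊕ 5)) ⊗ ((2 ⊗ 6) ⊗ (2 ⊗ 6))) gives 33.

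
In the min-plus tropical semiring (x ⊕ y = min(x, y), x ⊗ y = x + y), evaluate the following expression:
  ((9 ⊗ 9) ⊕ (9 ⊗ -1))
((9 ⊗ 9) ⊕ (9 ⊗ -1)) = 8

Expand innermost to outermost. Recall ⊕ takes the minimum of its arguments and ⊗ takes their sum. Working out the expression ((9 ⊗ 9) ⊕ (9 ⊗ -1)) gives 8.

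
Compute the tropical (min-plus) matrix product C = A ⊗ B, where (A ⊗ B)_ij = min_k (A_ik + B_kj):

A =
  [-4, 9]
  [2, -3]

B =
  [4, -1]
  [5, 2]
A ⊗ B =
  [0, -5]
  [2, -1]

Apply the min-plus product entry-by-entry:
  C[0][0] = min over k of (A[0][0] + B[0][0] = -4 + 4 = 0, A[0][1] + B[1][0] = 9 + 5 = 14) = 0 (attained at k = 0)
  C[0][1] = min over k of (A[0][0] + B[0][1] = -4 + -1 = -5, A[0][1] + B[1][1] = 9 + 2 = 11) = -5 (attained at k = 0)
  C[1][0] = min over k of (A[1][0] + B[0][0] = 2 + 4 = 6, A[1][1] + B[1][0] = -3 + 5 = 2) = 2 (attained at k = 1)
  C[1][1] = min over k of (A[1][0] + B[0][1] = 2 + -1 = 1, A[1][1] + B[1][1] = -3 + 2 = -1) = -1 (attained at k = 1)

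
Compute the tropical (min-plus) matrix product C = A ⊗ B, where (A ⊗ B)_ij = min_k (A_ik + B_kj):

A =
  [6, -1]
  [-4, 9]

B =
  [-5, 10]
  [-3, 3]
A ⊗ B =
  [-4, 2]
  [-9, 6]

Apply the min-plus product entry-by-entry:
  C[0][0] = min over k of (A[0][0] + B[0][0] = 6 + -5 = 1, A[0][1] + B[1][0] = -1 + -3 = -4) = -4 (attained at k = 1)
  C[0][1] = min over k of (A[0][0] + B[0][1] = 6 + 10 = 16, A[0][1] + B[1][1] = -1 + 3 = 2) = 2 (attained at k = 1)
  C[1][0] = min over k of (A[1][0] + B[0][0] = -4 + -5 = -9, A[1][1] + B[1][0] = 9 + -3 = 6) = -9 (attained at k = 0)
  C[1][1] = min over k of (A[1][0] + B[0][1] = -4 + 10 = 6, A[1][1] + B[1][1] = 9 + 3 = 12) = 6 (attained at k = 0)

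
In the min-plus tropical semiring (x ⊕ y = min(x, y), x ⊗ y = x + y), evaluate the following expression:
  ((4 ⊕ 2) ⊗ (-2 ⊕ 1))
((4 ⊕ 2) ⊗ (-2 ⊕ 1)) = 0

Expand innermost to outermost. Recall ⊕ takes the minimum of its arguments and ⊗ takes their sum. Working out the expression ((4 ⊕ 2) ⊗ (-2 ⊕ 1)) gives 0.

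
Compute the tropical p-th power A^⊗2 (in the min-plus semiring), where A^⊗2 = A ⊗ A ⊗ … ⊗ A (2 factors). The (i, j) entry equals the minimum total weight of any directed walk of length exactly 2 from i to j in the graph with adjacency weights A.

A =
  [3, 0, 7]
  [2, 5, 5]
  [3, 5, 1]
A^⊗2 =
  [2, 3, 5]
  [5, 2, 6]
  [4, 3, 2]

Each entry (A^⊗2)_ij equals the minimum over all length-2 walks i = v_0 → v_1 → … → v_2 = j of Σ_t A[v_t][v_{t+1}]. For example, for (i, j) = (0, 2) we minimise over 3 possible intermediate vertex sequences; the minimum is 5, attained along the walk 0 → 1 → 2.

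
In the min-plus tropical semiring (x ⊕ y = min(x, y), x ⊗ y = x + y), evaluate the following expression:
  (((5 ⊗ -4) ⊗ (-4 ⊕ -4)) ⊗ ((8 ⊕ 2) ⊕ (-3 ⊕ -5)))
(((5 ⊗ -4) ⊗ (-4 ⊕ -4)) ⊗ ((8 ⊕ 2) ⊕ (-3 ⊕ -5))) = -8

Expand innermost to outermost. Recall ⊕ takes the minimum of its arguments and ⊗ takes their sum. Working out the expression (((5 ⊗ -4) ⊗ (-4 ⊕ -4)) ⊗ ((8 ⊕ 2) ⊕ (-3 ⊕ -5))) gives -8.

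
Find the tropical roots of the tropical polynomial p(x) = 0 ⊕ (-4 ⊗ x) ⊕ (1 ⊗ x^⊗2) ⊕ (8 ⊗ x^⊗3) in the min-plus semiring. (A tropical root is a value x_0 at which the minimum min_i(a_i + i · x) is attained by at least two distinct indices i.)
Roots: {-7, -5, 4}

Each tropical root is a break point of the lower envelope of the lines y = a_i + i · x (there are 4 lines, with slopes 0, 1, ..., 3). Only the lines that attain the minimum somewhere contribute to roots; other lines are dominated. Here the surviving (envelope) indices are i = 3, i = 2, i = 1, i = 0.
Intersections between consecutive envelope lines give the roots: for adjacent envelope indices i < j the intersection is x = (a_i − a_j) / (j − i). Reading off the sorted break points: {-7, -5, 4}.
Verification: at each break x_0, at least two indices attain the minimum of min_i(a_i + i · x_0).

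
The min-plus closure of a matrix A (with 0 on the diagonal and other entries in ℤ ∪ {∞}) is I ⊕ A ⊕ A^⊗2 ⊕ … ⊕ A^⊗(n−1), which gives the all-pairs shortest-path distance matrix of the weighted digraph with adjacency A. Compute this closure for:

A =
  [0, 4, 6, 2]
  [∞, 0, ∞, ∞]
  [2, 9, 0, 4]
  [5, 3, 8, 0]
Closure =
  [0, 4, 6, 2]
  [∞, 0, ∞, ∞]
  [2, 6, 0, 4]
  [5, 3, 8, 0]

This is the Floyd-Warshall all-pairs shortest-path computation. For each intermediate vertex k = 0, 1, …, 3, update dist[i][j] ← min(dist[i][j], dist[i][k] + dist[k][j]). The final matrix gives, for each (i, j), the minimum total weight of any directed path from i to j (possibly empty when i = j).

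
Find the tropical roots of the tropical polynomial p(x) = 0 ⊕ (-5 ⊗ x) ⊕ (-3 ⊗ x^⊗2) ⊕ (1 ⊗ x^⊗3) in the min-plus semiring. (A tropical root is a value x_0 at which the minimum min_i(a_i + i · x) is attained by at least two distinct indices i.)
Roots: {-4, -2, 5}

Each tropical root is a break point of the lower envelope of the lines y = a_i + i · x (there are 4 lines, with slopes 0, 1, ..., 3). Only the lines that attain the minimum somewhere contribute to roots; other lines are dominated. Here the surviving (envelope) indices are i = 3, i = 2, i = 1, i = 0.
Intersections between consecutive envelope lines give the roots: for adjacent envelope indices i < j the intersection is x = (a_i − a_j) / (j − i). Reading off the sorted break points: {-4, -2, 5}.
Verification: at each break x_0, at least two indices attain the minimum of min_i(a_i + i · x_0).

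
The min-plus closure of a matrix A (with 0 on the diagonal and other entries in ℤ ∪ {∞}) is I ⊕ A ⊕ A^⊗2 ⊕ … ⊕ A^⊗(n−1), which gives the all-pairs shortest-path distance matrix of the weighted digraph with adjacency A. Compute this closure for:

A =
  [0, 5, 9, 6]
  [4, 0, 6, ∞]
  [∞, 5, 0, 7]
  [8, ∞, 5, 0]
Closure =
  [0, 5, 9, 6]
  [4, 0, 6, 10]
  [9, 5, 0, 7]
  [8, 10, 5, 0]

This is the Floyd-Warshall all-pairs shortest-path computation. For each intermediate vertex k = 0, 1, …, 3, update dist[i][j] ← min(dist[i][j], dist[i][k] + dist[k][j]). The final matrix gives, for each (i, j), the minimum total weight of any directed path from i to j (possibly empty when i = j).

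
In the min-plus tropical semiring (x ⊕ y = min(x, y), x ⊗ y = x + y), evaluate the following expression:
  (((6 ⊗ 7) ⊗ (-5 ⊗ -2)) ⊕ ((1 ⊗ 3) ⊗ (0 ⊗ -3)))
(((6 ⊗ 7) ⊗ (-5 ⊗ -2)) ⊕ ((1 ⊗ 3) ⊗ (0 ⊗ -3))) = 1

Expand innermost to outermost. Recall ⊕ takes the minimum of its arguments and ⊗ takes their sum. Working out the expression (((6 ⊗ 7) ⊗ (-5 ⊗ -2)) ⊕ ((1 ⊗ 3) ⊗ (0 ⊗ -3))) gives 1.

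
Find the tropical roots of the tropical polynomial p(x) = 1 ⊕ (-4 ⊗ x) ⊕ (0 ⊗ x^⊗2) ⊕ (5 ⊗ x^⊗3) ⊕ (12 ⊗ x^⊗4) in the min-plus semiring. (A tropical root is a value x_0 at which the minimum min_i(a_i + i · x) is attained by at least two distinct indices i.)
Roots: {-7, -5, -4, 5}

Each tropical root is a break point of the lower envelope of the lines y = a_i + i · x (there are 5 lines, with slopes 0, 1, ..., 4). Only the lines that attain the minimum somewhere contribute to roots; other lines are dominated. Here the surviving (envelope) indices are i = 4, i = 3, i = 2, i = 1, i = 0.
Intersections between consecutive envelope lines give the roots: for adjacent envelope indices i < j the intersection is x = (a_i − a_j) / (j − i). Reading off the sorted break points: {-7, -5, -4, 5}.
Verification: at each break x_0, at least two indices attain the minimum of min_i(a_i + i · x_0).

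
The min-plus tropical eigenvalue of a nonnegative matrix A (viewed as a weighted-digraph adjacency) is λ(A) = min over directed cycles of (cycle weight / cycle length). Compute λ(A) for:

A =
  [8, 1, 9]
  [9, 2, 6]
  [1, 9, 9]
λ(A) = 2

Enumerate directed cycles and compute their means (weight / length). Sample:
  cycle 0 → 0: weight = 8, length = 1, mean = 8/1 ≈ 8.000
  cycle 1 → 1: weight = 2, length = 1, mean = 2/1 ≈ 2.000
  cycle 2 → 2: weight = 9, length = 1, mean = 9/1 ≈ 9.000
  cycle 0 → 1 → 0: weight = 10, length = 2, mean = 10/2 ≈ 5.000
  cycle 0 → 2 → 0: weight = 10, length = 2, mean = 10/2 ≈ 5.000
  cycle 1 → 0 → 1: weight = 10, length = 2, mean = 10/2 ≈ 5.000
Minimum mean = 2.000, attained e.g. along the cycle 1 → 1 with weight 2 and length 1. So λ(A) = 2/1 = 2.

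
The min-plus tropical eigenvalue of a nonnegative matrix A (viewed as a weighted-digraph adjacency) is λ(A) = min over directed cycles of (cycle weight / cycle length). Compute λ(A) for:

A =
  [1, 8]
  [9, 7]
λ(A) = 1

Enumerate directed cycles and compute their means (weight / length). Sample:
  cycle 0 → 0: weight = 1, length = 1, mean = 1/1 ≈ 1.000
  cycle 1 → 1: weight = 7, length = 1, mean = 7/1 ≈ 7.000
  cycle 0 → 1 → 0: weight = 17, length = 2, mean = 17/2 ≈ 8.500
  cycle 1 → 0 → 1: weight = 17, length = 2, mean = 17/2 ≈ 8.500
Minimum mean = 1.000, attained e.g. along the cycle 0 → 0 with weight 1 and length 1. So λ(A) = 1/1 = 1.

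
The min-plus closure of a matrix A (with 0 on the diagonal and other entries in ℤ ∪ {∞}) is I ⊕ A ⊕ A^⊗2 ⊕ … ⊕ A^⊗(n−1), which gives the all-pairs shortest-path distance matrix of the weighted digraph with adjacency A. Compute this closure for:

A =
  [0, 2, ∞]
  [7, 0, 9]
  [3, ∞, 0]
Closure =
  [0, 2, 11]
  [7, 0, 9]
  [3, 5, 0]

This is the Floyd-Warshall all-pairs shortest-path computation. For each intermediate vertex k = 0, 1, …, 2, update dist[i][j] ← min(dist[i][j], dist[i][k] + dist[k][j]). The final matrix gives, for each (i, j), the minimum total weight of any directed path from i to j (possibly empty when i = j).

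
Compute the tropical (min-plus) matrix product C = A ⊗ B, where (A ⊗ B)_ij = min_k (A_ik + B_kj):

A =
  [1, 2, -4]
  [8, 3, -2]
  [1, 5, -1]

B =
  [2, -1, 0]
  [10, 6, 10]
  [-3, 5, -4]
A ⊗ B =
  [-7, 0, -8]
  [-5, 3, -6]
  [-4, 0, -5]

Apply the min-plus product entry-by-entry:
  C[0][0] = min over k of (A[0][0] + B[0][0] = 1 + 2 = 3, A[0][1] + B[1][0] = 2 + 10 = 12, A[0][2] + B[2][0] = -4 + -3 = -7) = -7 (attained at k = 2)
  C[0][1] = min over k of (A[0][0] + B[0][1] = 1 + -1 = 0, A[0][1] + B[1][1] = 2 + 6 = 8, A[0][2] + B[2][1] = -4 + 5 = 1) = 0 (attained at k = 0)
  C[0][2] = min over k of (A[0][0] + B[0][2] = 1 + 0 = 1, A[0][1] + B[1][2] = 2 + 10 = 12, A[0][2] + B[2][2] = -4 + -4 = -8) = -8 (attained at k = 2)
  C[1][0] = min over k of (A[1][0] + B[0][0] = 8 + 2 = 10, A[1][1] + B[1][0] = 3 + 10 = 13, A[1][2] + B[2][0] = -2 + -3 = -5) = -5 (attained at k = 2)
  C[1][1] = min over k of (A[1][0] + B[0][1] = 8 + -1 = 7, A[1][1] + B[1][1] = 3 + 6 = 9, A[1][2] + B[2][1] = -2 + 5 = 3) = 3 (attained at k = 2)
  C[1][2] = min over k of (A[1][0] + B[0][2] = 8 + 0 = 8, A[1][1] + B[1][2] = 3 + 10 = 13, A[1][2] + B[2][2] = -2 + -4 = -6) = -6 (attained at k = 2)
  C[2][0] = min over k of (A[2][0] + B[0][0] = 1 + 2 = 3, A[2][1] + B[1][0] = 5 + 10 = 15, A[2][2] + B[2][0] = -1 + -3 = -4) = -4 (attained at k = 2)
  C[2][1] = min over k of (A[2][0] + B[0][1] = 1 + -1 = 0, A[2][1] + B[1][1] = 5 + 6 = 11, A[2][2] + B[2][1] = -1 + 5 = 4) = 0 (attained at k = 0)
  C[2][2] = min over k of (A[2][0] + B[0][2] = 1 + 0 = 1, A[2][1] + B[1][2] = 5 + 10 = 15, A[2][2] + B[2][2] = -1 + -4 = -5) = -5 (attained at k = 2)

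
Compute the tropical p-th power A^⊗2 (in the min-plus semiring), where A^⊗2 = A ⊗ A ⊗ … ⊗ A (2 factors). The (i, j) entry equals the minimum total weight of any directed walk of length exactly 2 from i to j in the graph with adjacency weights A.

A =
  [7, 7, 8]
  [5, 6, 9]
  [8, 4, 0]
A^⊗2 =
  [12, 12, 8]
  [11, 12, 9]
  [8, 4, 0]

Each entry (A^⊗2)_ij equals the minimum over all length-2 walks i = v_0 → v_1 → … → v_2 = j of Σ_t A[v_t][v_{t+1}]. For example, for (i, j) = (0, 2) we minimise over 3 possible intermediate vertex sequences; the minimum is 8, attained along the walk 0 → 2 → 2.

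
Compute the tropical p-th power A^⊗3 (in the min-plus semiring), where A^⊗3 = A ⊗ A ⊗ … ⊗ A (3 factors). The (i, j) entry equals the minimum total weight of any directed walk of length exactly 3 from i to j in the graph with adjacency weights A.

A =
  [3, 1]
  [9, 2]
A^⊗3 =
  [9, 5]
  [13, 6]

Each entry (A^⊗3)_ij equals the minimum over all length-3 walks i = v_0 → v_1 → … → v_3 = j of Σ_t A[v_t][v_{t+1}]. For example, for (i, j) = (0, 1) we minimise over 4 possible intermediate vertex sequences; the minimum is 5, attained along the walk 0 → 1 → 1 → 1.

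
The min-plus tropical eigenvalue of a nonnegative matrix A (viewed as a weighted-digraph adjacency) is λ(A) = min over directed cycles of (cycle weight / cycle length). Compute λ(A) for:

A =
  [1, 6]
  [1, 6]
λ(A) = 1

Enumerate directed cycles and compute their means (weight / length). Sample:
  cycle 0 → 0: weight = 1, length = 1, mean = 1/1 ≈ 1.000
  cycle 1 → 1: weight = 6, length = 1, mean = 6/1 ≈ 6.000
  cycle 0 → 1 → 0: weight = 7, length = 2, mean = 7/2 ≈ 3.500
  cycle 1 → 0 → 1: weight = 7, length = 2, mean = 7/2 ≈ 3.500
Minimum mean = 1.000, attained e.g. along the cycle 0 → 0 with weight 1 and length 1. So λ(A) = 1/1 = 1.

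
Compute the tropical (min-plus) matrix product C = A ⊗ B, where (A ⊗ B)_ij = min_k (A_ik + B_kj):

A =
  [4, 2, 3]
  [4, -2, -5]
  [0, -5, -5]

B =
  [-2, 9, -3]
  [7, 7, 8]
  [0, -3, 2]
A ⊗ B =
  [2, 0, 1]
  [-5, -8, -3]
  [-5, -8, -3]

Apply the min-plus product entry-by-entry:
  C[0][0] = min over k of (A[0][0] + B[0][0] = 4 + -2 = 2, A[0][1] + B[1][0] = 2 + 7 = 9, A[0][2] + B[2][0] = 3 + 0 = 3) = 2 (attained at k = 0)
  C[0][1] = min over k of (A[0][0] + B[0][1] = 4 + 9 = 13, A[0][1] + B[1][1] = 2 + 7 = 9, A[0][2] + B[2][1] = 3 + -3 = 0) = 0 (attained at k = 2)
  C[0][2] = min over k of (A[0][0] + B[0][2] = 4 + -3 = 1, A[0][1] + B[1][2] = 2 + 8 = 10, A[0][2] + B[2][2] = 3 + 2 = 5) = 1 (attained at k = 0)
  C[1][0] = min over k of (A[1][0] + B[0][0] = 4 + -2 = 2, A[1][1] + B[1][0] = -2 + 7 = 5, A[1][2] + B[2][0] = -5 + 0 = -5) = -5 (attained at k = 2)
  C[1][1] = min over k of (A[1][0] + B[0][1] = 4 + 9 = 13, A[1][1] + B[1][1] = -2 + 7 = 5, A[1][2] + B[2][1] = -5 + -3 = -8) = -8 (attained at k = 2)
  C[1][2] = min over k of (A[1][0] + B[0][2] = 4 + -3 = 1, A[1][1] + B[1][2] = -2 + 8 = 6, A[1][2] + B[2][2] = -5 + 2 = -3) = -3 (attained at k = 2)
  C[2][0] = min over k of (A[2][0] + B[0][0] = 0 + -2 = -2, A[2][1] + B[1][0] = -5 + 7 = 2, A[2][2] + B[2][0] = -5 + 0 = -5) = -5 (attained at k = 2)
  C[2][1] = min over k of (A[2][0] + B[0][1] = 0 + 9 = 9, A[2][1] + B[1][1] = -5 + 7 = 2, A[2][2] + B[2][1] = -5 + -3 = -8) = -8 (attained at k = 2)
  C[2][2] = min over k of (A[2][0] + B[0][2] = 0 + -3 = -3, A[2][1] + B[1][2] = -5 + 8 = 3, A[2][2] + B[2][2] = -5 + 2 = -3) = -3 (attained at k = 0)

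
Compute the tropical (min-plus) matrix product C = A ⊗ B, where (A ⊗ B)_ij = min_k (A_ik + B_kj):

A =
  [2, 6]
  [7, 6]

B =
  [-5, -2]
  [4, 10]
A ⊗ B =
  [-3, 0]
  [2, 5]

Apply the min-plus product entry-by-entry:
  C[0][0] = min over k of (A[0][0] + B[0][0] = 2 + -5 = -3, A[0][1] + B[1][0] = 6 + 4 = 10) = -3 (attained at k = 0)
  C[0][1] = min over k of (A[0][0] + B[0][1] = 2 + -2 = 0, A[0][1] + B[1][1] = 6 + 10 = 16) = 0 (attained at k = 0)
  C[1][0] = min over k of (A[1][0] + B[0][0] = 7 + -5 = 2, A[1][1] + B[1][0] = 6 + 4 = 10) = 2 (attained at k = 0)
  C[1][1] = min over k of (A[1][0] + B[0][1] = 7 + -2 = 5, A[1][1] + B[1][1] = 6 + 10 = 16) = 5 (attained at k = 0)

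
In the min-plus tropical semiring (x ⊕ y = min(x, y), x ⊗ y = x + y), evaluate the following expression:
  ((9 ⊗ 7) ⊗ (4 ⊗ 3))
((9 ⊗ 7) ⊗ (4 ⊗ 3)) = 23

Expand innermost to outermost. Recall ⊕ takes the minimum of its arguments and ⊗ takes their sum. Working out the expression ((9 ⊗ 7) ⊗ (4 ⊗ 3)) gives 23.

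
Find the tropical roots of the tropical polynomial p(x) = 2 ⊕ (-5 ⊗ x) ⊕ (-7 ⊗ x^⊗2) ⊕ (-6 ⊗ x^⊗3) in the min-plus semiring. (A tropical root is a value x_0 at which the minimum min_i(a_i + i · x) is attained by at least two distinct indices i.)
Roots: {-1, 2, 7}

Each tropical root is a break point of the lower envelope of the lines y = a_i + i · x (there are 4 lines, with slopes 0, 1, ..., 3). Only the lines that attain the minimum somewhere contribute to roots; other lines are dominated. Here the surviving (envelope) indices are i = 3, i = 2, i = 1, i = 0.
Intersections between consecutive envelope lines give the roots: for adjacent envelope indices i < j the intersection is x = (a_i − a_j) / (j − i). Reading off the sorted break points: {-1, 2, 7}.
Verification: at each break x_0, at least two indices attain the minimum of min_i(a_i + i · x_0).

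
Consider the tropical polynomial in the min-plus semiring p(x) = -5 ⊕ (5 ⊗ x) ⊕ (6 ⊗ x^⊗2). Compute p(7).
p(7) = -5

A tropical monomial a ⊗ x^⊗i evaluates to a + i · x. Evaluating each term at x = 7:
  Term 0 contributes -5 + 0 · 7 = -5
  Term 1 contributes 5 + 1 · 7 = 12
  Term 2 contributes 6 + 2 · 7 = 20
p(7) = ⊕ of these = min[-5, 12, 20] = -5.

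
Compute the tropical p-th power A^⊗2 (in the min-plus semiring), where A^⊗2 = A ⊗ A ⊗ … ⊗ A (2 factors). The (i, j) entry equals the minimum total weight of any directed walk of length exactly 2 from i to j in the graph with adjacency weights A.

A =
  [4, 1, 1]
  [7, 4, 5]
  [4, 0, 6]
A^⊗2 =
  [5, 1, 5]
  [9, 5, 8]
  [7, 4, 5]

Each entry (A^⊗2)_ij equals the minimum over all length-2 walks i = v_0 → v_1 → … → v_2 = j of Σ_t A[v_t][v_{t+1}]. For example, for (i, j) = (0, 2) we minimise over 3 possible intermediate vertex sequences; the minimum is 5, attained along the walk 0 → 0 → 2.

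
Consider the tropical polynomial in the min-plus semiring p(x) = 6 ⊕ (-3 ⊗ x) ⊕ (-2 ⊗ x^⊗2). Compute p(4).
p(4) = 1

A tropical monomial a ⊗ x^⊗i evaluates to a + i · x. Evaluating each term at x = 4:
  Term 0 contributes 6 + 0 · 4 = 6
  Term 1 contributes -3 + 1 · 4 = 1
  Term 2 contributes -2 + 2 · 4 = 6
p(4) = ⊕ of these = min[6, 1, 6] = 1.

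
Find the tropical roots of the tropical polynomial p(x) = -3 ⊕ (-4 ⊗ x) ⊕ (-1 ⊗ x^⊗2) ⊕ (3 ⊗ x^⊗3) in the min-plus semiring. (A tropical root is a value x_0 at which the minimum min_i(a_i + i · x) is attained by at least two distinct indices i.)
Roots: {-4, -3, 1}

Each tropical root is a break point of the lower envelope of the lines y = a_i + i · x (there are 4 lines, with slopes 0, 1, ..., 3). Only the lines that attain the minimum somewhere contribute to roots; other lines are dominated. Here the surviving (envelope) indices are i = 3, i = 2, i = 1, i = 0.
Intersections between consecutive envelope lines give the roots: for adjacent envelope indices i < j the intersection is x = (a_i − a_j) / (j − i). Reading off the sorted break points: {-4, -3, 1}.
Verification: at each break x_0, at least two indices attain the minimum of min_i(a_i + i · x_0).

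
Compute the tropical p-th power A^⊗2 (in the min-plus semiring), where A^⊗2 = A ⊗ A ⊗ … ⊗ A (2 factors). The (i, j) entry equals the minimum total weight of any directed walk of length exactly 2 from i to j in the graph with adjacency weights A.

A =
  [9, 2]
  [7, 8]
A^⊗2 =
  [9, 10]
  [15, 9]

Each entry (A^⊗2)_ij equals the minimum over all length-2 walks i = v_0 → v_1 → … → v_2 = j of Σ_t A[v_t][v_{t+1}]. For example, for (i, j) = (0, 1) we minimise over 2 possible intermediate vertex sequences; the minimum is 10, attained along the walk 0 → 1 → 1.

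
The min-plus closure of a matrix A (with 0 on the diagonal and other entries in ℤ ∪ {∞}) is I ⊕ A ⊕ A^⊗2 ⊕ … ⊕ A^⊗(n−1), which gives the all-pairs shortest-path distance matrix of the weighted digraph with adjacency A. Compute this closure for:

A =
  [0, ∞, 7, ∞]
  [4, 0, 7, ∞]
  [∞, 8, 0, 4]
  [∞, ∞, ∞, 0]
Closure =
  [0, 15, 7, 11]
  [4, 0, 7, 11]
  [12, 8, 0, 4]
  [∞, ∞, ∞, 0]

This is the Floyd-Warshall all-pairs shortest-path computation. For each intermediate vertex k = 0, 1, …, 3, update dist[i][j] ← min(dist[i][j], dist[i][k] + dist[k][j]). The final matrix gives, for each (i, j), the minimum total weight of any directed path from i to j (possibly empty when i = j).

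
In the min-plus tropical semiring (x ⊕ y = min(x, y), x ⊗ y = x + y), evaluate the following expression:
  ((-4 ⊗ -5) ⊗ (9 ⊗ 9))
((-4 ⊗ -5) ⊗ (9 ⊗ 9)) = 9

Expand innermost to outermost. Recall ⊕ takes the minimum of its arguments and ⊗ takes their sum. Working out the expression ((-4 ⊗ -5) ⊗ (9 ⊗ 9)) gives 9.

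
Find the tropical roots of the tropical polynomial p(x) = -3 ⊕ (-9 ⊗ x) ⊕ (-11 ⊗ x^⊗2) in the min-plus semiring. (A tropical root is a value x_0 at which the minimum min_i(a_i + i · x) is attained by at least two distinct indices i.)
Roots: {2, 6}

Each tropical root is a break point of the lower envelope of the lines y = a_i + i · x (there are 3 lines, with slopes 0, 1, ..., 2). Only the lines that attain the minimum somewhere contribute to roots; other lines are dominated. Here the surviving (envelope) indices are i = 2, i = 1, i = 0.
Intersections between consecutive envelope lines give the roots: for adjacent envelope indices i < j the intersection is x = (a_i − a_j) / (j − i). Reading off the sorted break points: {2, 6}.
Verification: at each break x_0, at least two indices attain the minimum of min_i(a_i + i · x_0).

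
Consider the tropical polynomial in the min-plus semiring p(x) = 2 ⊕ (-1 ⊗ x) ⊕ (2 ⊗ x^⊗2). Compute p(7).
p(7) = 2

A tropical monomial a ⊗ x^⊗i evaluates to a + i · x. Evaluating each term at x = 7:
  Term 0 contributes 2 + 0 · 7 = 2
  Term 1 contributes -1 + 1 · 7 = 6
  Term 2 contributes 2 + 2 · 7 = 16
p(7) = ⊕ of these = min[2, 6, 16] = 2.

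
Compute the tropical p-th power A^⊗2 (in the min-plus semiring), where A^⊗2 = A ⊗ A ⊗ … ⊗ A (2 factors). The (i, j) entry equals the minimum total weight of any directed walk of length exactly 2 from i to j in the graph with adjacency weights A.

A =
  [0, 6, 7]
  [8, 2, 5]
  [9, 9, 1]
A^⊗2 =
  [0, 6, 7]
  [8, 4, 6]
  [9, 10, 2]

Each entry (A^⊗2)_ij equals the minimum over all length-2 walks i = v_0 → v_1 → … → v_2 = j of Σ_t A[v_t][v_{t+1}]. For example, for (i, j) = (0, 2) we minimise over 3 possible intermediate vertex sequences; the minimum is 7, attained along the walk 0 → 0 → 2.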